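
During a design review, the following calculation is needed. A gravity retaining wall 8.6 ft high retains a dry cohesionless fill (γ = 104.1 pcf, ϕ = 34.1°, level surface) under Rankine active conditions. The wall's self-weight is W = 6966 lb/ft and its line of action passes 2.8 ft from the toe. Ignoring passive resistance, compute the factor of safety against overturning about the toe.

K_a = tan²(45° − 34.1°/2) = 0.2815.
P_a = ½K_aγH² = 0.5×0.2815×104.1×8.6² = 1084 lb/ft, acting at H/3 = 2.867 ft above the base.
Overturning moment M_o = P_a × H/3 = 1084 × 2.867 = 3107.
Resisting moment M_r = W × 2.8 = 6966 × 2.8 = 19500.
FS_overturning = M_r/M_o = 19500/3107 = 6.278.

6.28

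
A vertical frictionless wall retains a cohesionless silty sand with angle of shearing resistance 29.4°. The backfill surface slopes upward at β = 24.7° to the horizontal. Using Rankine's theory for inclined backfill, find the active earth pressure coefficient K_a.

K_a = cos β · (cos β − √(cos²β − cos²φ)) / (cos β + √(cos²β − cos²φ)).
cos β = 0.9085, cos φ = 0.8712, √(cos²β − cos²φ) = 0.2576.
K_a = 0.9085 × (0.9085 − 0.2576)/(0.9085 + 0.2576) = 0.5071.

0.507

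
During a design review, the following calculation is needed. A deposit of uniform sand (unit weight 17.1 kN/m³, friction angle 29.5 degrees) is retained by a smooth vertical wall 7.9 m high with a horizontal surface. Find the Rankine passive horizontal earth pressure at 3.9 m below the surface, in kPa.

196 kPa

K_p = (1 + sin φ)/(1 − sin φ) = 2.940.
σ_h = K_p γ z = 2.940 × 17.1 × 3.9 = 196.1 kPa.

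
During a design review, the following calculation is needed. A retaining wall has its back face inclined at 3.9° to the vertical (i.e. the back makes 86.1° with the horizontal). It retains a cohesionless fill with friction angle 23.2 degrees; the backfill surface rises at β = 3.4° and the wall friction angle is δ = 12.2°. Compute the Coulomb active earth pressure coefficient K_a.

0.442

K_a = sin²(α+φ) / [sin²α · sin(α−δ) · (1 + √{sin(φ+δ)sin(φ−β) / (sin(α−δ)sin(α+β))})²].
With α = 86.1°, φ = 23.2°, δ = 12.2°, β = 3.4°: K_a = 0.4418.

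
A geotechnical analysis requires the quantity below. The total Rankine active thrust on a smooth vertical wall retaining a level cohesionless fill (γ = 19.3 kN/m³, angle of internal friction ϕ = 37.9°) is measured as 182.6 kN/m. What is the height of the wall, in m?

K_a = 0.2389. P_a = ½ K_a γ H² ⇒ H = √(2P_a/(K_a γ)).
H = √(2×182.6/(0.2389×19.3)) = 8.899 m.

8.90 m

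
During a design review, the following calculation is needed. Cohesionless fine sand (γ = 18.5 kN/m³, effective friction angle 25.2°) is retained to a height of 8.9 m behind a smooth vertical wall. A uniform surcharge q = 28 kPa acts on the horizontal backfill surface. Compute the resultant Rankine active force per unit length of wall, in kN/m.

395 kN/m

K_a = tan²(45° − φ/2) = 0.4027.
Soil triangle: ½ K_a γ H² = 0.5×0.4027×18.5×8.9² = 295.1 kN/m.
Surcharge rectangle: K_a q H = 0.4027×28×8.9 = 100.4 kN/m.
Total = 295.1 + 100.4 = 395.4 kN/m.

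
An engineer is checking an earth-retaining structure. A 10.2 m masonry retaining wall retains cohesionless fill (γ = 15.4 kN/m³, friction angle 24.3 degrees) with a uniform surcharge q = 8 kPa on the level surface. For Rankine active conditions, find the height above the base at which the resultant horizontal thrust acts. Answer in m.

K_a = 0.4169.
Triangular part P₁ = ½K_aγH² = 334.0 at H/3 = 3.400 m; rectangular part P₂ = K_a q H = 34.02 at H/2 = 5.100 m.
ȳ = (P₁·3.400 + P₂·5.100)/(P₁+P₂) = 3.557 m.

3.56 m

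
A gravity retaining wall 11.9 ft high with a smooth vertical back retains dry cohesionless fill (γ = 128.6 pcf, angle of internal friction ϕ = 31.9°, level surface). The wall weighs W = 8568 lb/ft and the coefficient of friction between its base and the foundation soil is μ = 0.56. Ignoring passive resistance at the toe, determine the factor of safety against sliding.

K_a = tan²(45° − 31.9°/2) = 0.3085.
P_a = ½K_aγH² = 0.5×0.3085×128.6×11.9² = 2809 lb/ft, acting at H/3 = 3.967 ft above the base.
FS_sliding = μW / P_a = 0.56×8568 / 2809 = 1.708.

1.71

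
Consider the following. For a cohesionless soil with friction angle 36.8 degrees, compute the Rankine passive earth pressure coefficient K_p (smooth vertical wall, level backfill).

3.99

K_p = (1 + sin φ)/(1 − sin φ) = tan²(45° + 36.8°/2) = 3.988.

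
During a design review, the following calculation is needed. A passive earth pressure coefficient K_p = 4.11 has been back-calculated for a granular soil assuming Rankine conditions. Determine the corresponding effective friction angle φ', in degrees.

37.5°

K_p = (1+sin φ)/(1−sin φ) ⇒ sin φ = (K_p − 1)/(K_p + 1) = 0.6086.
φ = arcsin(0.6086) = 37.49°.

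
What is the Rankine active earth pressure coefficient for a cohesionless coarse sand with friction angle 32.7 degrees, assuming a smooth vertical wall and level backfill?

K_a = tan²(45° − φ/2) = tan²(28.65°) = 0.2985.

0.298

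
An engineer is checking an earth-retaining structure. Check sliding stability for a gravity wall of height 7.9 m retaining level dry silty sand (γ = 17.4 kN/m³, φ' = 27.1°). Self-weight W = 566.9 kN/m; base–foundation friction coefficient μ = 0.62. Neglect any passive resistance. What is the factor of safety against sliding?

1.73

K_a = tan²(45° − 27.1°/2) = 0.3741.
P_a = ½K_aγH² = 0.5×0.3741×17.4×7.9² = 203.1 kN/m, acting at H/3 = 2.633 m above the base.
FS_sliding = μW / P_a = 0.62×566.9 / 203.1 = 1.731.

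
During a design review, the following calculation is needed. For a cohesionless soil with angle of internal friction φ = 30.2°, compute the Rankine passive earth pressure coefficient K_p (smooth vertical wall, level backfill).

K_p = (1 + sin φ)/(1 − sin φ) = tan²(45° + 30.2°/2) = 3.024.

3.02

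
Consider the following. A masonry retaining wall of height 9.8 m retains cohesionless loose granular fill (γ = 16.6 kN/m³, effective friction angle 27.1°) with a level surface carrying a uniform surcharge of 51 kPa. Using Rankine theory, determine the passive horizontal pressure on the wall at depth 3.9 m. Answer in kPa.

309 kPa

K_p = (1 + sin φ)/(1 − sin φ) = 2.673.
σ_v = γz + q = 16.6 × 3.9 + 51 = 115.7 kPa.
σ_h = K_p σ_v = 2.673 × 115.7 = 309.4 kPa.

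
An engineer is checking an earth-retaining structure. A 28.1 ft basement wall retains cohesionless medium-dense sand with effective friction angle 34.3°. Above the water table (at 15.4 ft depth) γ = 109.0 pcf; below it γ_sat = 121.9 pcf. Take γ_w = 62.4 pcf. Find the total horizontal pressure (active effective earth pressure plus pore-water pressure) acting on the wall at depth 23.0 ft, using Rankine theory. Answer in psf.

1070 psf

K_a = (1 − sin φ)/(1 + sin φ) = 0.2792.
γ' = 121.9 − 62.4 = 59.50 pcf.
Effective vertical stress at 23.0 ft: σ'_v = 109.0×15.4 + 59.50×7.60 = 2131 psf.
σ'_h = K_a σ'_v = 0.2792 × 2131 = 594.8 psf; u = γ_w × 7.60 = 474.2 psf.
Total σ_h = 594.8 + 474.2 = 1069 psf.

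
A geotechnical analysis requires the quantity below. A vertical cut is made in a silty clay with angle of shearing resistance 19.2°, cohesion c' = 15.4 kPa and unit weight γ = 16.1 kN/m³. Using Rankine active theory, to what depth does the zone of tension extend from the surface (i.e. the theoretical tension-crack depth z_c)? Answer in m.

2.69 m

K_a = tan²(45° − 19.2°/2) = 0.5050; √K_a = 0.7107.
The active pressure is zero where K_a γ z = 2c√K_a, so z_c = 2c/(γ√K_a) = 2×15.4/(16.1×0.7107) = 2.692 m.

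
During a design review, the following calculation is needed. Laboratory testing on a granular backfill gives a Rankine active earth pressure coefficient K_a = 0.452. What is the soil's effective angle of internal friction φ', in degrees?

K_a = tan²(45° − φ/2) ⇒ 45° − φ/2 = arctan(√0.452) = 33.91°.
φ = 2(45° − 33.91°) = 22.17°.

22.2°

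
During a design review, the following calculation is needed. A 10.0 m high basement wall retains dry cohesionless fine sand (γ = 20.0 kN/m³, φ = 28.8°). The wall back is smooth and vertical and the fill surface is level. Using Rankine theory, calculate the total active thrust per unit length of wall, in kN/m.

350 kN/m

K_a = tan²(45° − φ/2) = 0.3498.
P_a = ½ K_a γ H² = 0.5 × 0.3498 × 20.0 × 10.0² = 349.8 kN/m.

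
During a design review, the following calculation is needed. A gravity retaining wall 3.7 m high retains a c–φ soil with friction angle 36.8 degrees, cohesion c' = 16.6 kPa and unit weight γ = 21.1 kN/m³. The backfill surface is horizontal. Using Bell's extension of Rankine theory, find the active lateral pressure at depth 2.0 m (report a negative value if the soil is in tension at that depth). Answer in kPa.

K_a = (1 − sin φ)/(1 + sin φ) = 0.2508.
σ_a = K_a γ z − 2c√K_a = 0.2508×21.1×2.0 − 2×16.6×0.5008 = -6.043 kPa.

-6.04 kPa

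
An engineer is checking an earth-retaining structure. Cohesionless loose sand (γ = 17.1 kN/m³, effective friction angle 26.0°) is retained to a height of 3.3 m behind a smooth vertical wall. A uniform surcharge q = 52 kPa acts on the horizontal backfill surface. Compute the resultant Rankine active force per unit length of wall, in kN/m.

K_a = tan²(45° − φ/2) = 0.3905.
Soil triangle: ½ K_a γ H² = 0.5×0.3905×17.1×3.3² = 36.36 kN/m.
Surcharge rectangle: K_a q H = 0.3905×52×3.3 = 67.00 kN/m.
Total = 36.36 + 67.00 = 103.4 kN/m.

103 kN/m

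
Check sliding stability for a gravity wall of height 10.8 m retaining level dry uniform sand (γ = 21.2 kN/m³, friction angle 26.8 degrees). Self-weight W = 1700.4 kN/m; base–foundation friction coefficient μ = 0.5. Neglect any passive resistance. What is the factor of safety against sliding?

1.82

K_a = tan²(45° − 26.8°/2) = 0.3785.
P_a = ½K_aγH² = 0.5×0.3785×21.2×10.8² = 467.9 kN/m, acting at H/3 = 3.600 m above the base.
FS_sliding = μW / P_a = 0.5×1700.4 / 467.9 = 1.817.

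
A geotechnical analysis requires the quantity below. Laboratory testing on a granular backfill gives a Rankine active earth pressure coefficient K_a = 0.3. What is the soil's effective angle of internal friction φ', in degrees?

K_a = tan²(45° − φ/2) ⇒ 45° − φ/2 = arctan(√0.3) = 28.71°.
φ = 2(45° − 28.71°) = 32.58°.

32.6°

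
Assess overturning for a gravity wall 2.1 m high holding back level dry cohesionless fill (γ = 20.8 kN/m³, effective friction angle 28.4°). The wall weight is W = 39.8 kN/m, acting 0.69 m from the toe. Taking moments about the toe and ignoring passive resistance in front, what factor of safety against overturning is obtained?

K_a = tan²(45° − 28.4°/2) = 0.3554.
P_a = ½K_aγH² = 0.5×0.3554×20.8×2.1² = 16.30 kN/m, acting at H/3 = 0.7000 m above the base.
Overturning moment M_o = P_a × H/3 = 16.30 × 0.7000 = 11.41.
Resisting moment M_r = W × 0.69 = 39.8 × 0.69 = 27.46.
FS_overturning = M_r/M_o = 27.46/11.41 = 2.407.

2.41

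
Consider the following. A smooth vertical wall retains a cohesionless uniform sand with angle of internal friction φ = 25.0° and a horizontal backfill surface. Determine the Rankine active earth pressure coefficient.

K_a = tan²(45° − φ/2) = tan²(32.50°) = 0.4059.

0.406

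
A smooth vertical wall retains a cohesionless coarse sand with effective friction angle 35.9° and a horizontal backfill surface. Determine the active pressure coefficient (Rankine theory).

0.261

K_a = tan²(45° − φ/2) = tan²(27.05°) = 0.2607.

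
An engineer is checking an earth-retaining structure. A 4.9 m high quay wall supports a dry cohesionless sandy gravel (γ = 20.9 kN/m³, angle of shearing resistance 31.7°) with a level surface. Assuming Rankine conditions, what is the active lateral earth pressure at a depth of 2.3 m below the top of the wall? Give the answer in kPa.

K_a = (1 − sin φ)/(1 + sin φ) = 0.3111.
σ_h = K_a γ z = 0.3111 × 20.9 × 2.3 = 14.95 kPa.

15.0 kPa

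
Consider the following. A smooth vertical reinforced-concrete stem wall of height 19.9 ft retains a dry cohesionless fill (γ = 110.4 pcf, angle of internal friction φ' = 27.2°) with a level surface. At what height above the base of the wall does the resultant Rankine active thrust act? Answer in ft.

6.63 ft

K_a = 0.3726.
The pressure distribution is triangular, so the resultant acts at H/3 above the base = 19.9/3 = 6.633 ft.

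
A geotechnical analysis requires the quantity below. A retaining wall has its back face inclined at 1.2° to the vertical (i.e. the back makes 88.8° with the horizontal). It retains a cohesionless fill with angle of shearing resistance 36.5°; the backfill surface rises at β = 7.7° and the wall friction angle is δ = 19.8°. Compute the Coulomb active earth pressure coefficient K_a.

0.260

K_a = sin²(α+φ) / [sin²α · sin(α−δ) · (1 + √{sin(φ+δ)sin(φ−β) / (sin(α−δ)sin(α+β))})²].
With α = 88.8°, φ = 36.5°, δ = 19.8°, β = 7.7°: K_a = 0.2599.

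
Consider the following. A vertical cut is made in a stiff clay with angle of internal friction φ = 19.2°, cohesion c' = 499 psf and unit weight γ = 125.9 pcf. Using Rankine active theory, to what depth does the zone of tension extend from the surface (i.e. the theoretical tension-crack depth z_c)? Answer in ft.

11.2 ft

K_a = tan²(45° − 19.2°/2) = 0.5050; √K_a = 0.7107.
The active pressure is zero where K_a γ z = 2c√K_a, so z_c = 2c/(γ√K_a) = 2×499/(125.9×0.7107) = 11.15 ft.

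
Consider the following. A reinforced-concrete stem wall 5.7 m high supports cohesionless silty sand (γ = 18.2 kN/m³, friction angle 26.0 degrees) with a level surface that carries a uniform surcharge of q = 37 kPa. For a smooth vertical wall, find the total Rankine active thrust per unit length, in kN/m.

198 kN/m

K_a = tan²(45° − φ/2) = 0.3905.
Soil triangle: ½ K_a γ H² = 0.5×0.3905×18.2×5.7² = 115.4 kN/m.
Surcharge rectangle: K_a q H = 0.3905×37×5.7 = 82.35 kN/m.
Total = 115.4 + 82.35 = 197.8 kN/m.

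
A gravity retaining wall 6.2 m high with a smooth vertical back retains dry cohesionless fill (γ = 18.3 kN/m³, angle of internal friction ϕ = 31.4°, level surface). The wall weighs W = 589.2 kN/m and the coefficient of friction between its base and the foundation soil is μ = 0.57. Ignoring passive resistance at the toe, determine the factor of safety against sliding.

3.03

K_a = tan²(45° − 31.4°/2) = 0.3149.
P_a = ½K_aγH² = 0.5×0.3149×18.3×6.2² = 110.8 kN/m, acting at H/3 = 2.067 m above the base.
FS_sliding = μW / P_a = 0.57×589.2 / 110.8 = 3.032.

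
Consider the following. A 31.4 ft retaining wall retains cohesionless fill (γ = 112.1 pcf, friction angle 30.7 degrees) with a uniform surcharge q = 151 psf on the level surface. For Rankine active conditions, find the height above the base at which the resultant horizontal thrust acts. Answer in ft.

10.9 ft

K_a = 0.3240.
Triangular part P₁ = ½K_aγH² = 17910 at H/3 = 10.47 ft; rectangular part P₂ = K_a q H = 1536 at H/2 = 15.70 ft.
ȳ = (P₁·10.47 + P₂·15.70)/(P₁+P₂) = 10.88 ft.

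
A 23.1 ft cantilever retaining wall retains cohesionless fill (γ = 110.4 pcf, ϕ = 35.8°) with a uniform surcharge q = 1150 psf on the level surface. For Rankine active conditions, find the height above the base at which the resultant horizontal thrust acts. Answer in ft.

K_a = 0.2619.
Triangular part P₁ = ½K_aγH² = 7713 at H/3 = 7.700 ft; rectangular part P₂ = K_a q H = 6956 at H/2 = 11.55 ft.
ȳ = (P₁·7.700 + P₂·11.55)/(P₁+P₂) = 9.526 ft.

9.53 ft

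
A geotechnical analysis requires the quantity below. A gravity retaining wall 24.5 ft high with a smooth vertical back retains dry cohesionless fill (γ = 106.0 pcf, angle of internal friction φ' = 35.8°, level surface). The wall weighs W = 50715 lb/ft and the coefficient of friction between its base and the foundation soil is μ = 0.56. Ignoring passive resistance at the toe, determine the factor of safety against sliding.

3.41

K_a = tan²(45° − 35.8°/2) = 0.2619.
P_a = ½K_aγH² = 0.5×0.2619×106.0×24.5² = 8331 lb/ft, acting at H/3 = 8.167 ft above the base.
FS_sliding = μW / P_a = 0.56×50715 / 8331 = 3.409.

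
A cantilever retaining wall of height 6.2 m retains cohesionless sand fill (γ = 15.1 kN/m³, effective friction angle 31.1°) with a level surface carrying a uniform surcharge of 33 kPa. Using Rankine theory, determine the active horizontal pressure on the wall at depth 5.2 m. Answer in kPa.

35.6 kPa

K_a = (1 − sin φ)/(1 + sin φ) = 0.3188.
σ_v = γz + q = 15.1 × 5.2 + 33 = 111.5 kPa.
σ_h = K_a σ_v = 0.3188 × 111.5 = 35.55 kPa.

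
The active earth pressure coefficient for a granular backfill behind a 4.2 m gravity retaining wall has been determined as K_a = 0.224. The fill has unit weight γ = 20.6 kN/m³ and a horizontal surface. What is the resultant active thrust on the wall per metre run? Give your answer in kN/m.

P = ½ K_a γ H² = 0.5 × 0.224 × 20.6 × 4.2² = 40.70 kN/m.

40.7 kN/m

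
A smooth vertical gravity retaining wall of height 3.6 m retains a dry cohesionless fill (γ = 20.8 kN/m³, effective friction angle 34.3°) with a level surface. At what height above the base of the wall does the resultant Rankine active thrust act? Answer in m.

1.20 m

K_a = 0.2792.
The pressure distribution is triangular, so the resultant acts at H/3 above the base = 3.6/3 = 1.200 m.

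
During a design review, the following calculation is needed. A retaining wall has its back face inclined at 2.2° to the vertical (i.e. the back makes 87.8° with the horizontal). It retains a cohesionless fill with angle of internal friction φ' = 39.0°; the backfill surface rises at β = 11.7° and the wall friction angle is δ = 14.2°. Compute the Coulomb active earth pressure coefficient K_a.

K_a = sin²(α+φ) / [sin²α · sin(α−δ) · (1 + √{sin(φ+δ)sin(φ−β) / (sin(α−δ)sin(α+β))})²].
With α = 87.8°, φ = 39.0°, δ = 14.2°, β = 11.7°: K_a = 0.2541.

0.254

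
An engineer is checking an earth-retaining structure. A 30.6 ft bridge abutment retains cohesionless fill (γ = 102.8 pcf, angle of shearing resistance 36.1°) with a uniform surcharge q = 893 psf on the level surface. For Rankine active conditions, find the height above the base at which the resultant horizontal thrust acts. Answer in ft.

K_a = 0.2585.
Triangular part P₁ = ½K_aγH² = 12440 at H/3 = 10.20 ft; rectangular part P₂ = K_a q H = 7064 at H/2 = 15.30 ft.
ȳ = (P₁·10.20 + P₂·15.30)/(P₁+P₂) = 12.05 ft.

12.0 ft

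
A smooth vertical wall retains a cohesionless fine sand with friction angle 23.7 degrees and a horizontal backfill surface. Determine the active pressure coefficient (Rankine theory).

K_a = tan²(45° − φ/2) = tan²(33.15°) = 0.4266.

0.427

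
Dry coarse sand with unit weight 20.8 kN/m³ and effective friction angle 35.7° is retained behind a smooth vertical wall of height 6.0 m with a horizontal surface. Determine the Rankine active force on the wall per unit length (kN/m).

K_a = tan²(45° − φ/2) = 0.2630.
P_a = ½ K_a γ H² = 0.5 × 0.2630 × 20.8 × 6.0² = 98.46 kN/m.

98.5 kN/m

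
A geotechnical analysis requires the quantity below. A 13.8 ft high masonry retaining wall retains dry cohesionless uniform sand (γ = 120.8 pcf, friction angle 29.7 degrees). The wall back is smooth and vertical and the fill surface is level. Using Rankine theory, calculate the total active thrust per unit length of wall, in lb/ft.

K_a = tan²(45° − φ/2) = 0.3374.
P_a = ½ K_a γ H² = 0.5 × 0.3374 × 120.8 × 13.8² = 3881 lb/ft.

3880 lb/ft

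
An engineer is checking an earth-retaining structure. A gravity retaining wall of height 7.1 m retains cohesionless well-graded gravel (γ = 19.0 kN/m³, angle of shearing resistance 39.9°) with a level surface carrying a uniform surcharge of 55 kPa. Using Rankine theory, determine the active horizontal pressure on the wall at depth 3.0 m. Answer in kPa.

K_a = (1 − sin φ)/(1 + sin φ) = 0.2184.
σ_v = γz + q = 19.0 × 3.0 + 55 = 112.0 kPa.
σ_h = K_a σ_v = 0.2184 × 112.0 = 24.46 kPa.

24.5 kPa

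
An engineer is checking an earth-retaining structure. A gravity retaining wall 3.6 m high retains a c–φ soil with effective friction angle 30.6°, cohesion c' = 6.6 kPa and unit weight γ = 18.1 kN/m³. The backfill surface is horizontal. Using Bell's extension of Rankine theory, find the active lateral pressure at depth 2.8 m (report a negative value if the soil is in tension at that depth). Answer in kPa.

K_a = (1 − sin φ)/(1 + sin φ) = 0.3253.
σ_a = K_a γ z − 2c√K_a = 0.3253×18.1×2.8 − 2×6.6×0.5704 = 8.959 kPa.

8.96 kPa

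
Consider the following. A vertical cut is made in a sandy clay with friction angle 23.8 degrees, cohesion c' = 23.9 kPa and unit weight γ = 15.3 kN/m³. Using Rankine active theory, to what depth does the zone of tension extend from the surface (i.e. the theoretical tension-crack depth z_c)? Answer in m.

4.79 m

K_a = tan²(45° − 23.8°/2) = 0.4250; √K_a = 0.6519.
The active pressure is zero where K_a γ z = 2c√K_a, so z_c = 2c/(γ√K_a) = 2×23.9/(15.3×0.6519) = 4.792 m.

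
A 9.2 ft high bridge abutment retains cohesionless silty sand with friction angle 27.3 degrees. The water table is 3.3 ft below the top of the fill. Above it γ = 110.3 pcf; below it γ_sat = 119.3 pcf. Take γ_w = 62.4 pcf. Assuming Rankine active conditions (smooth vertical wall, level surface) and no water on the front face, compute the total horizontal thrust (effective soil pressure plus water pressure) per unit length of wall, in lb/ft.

2470 lb/ft

K_a = tan²(45° − φ/2) = 0.3711.
γ' = 119.3 − 62.4 = 56.90 pcf. Depth below WT = 5.9 ft.
σ'_h at WT = K_a γ d_w = 135.1 psf; at base = 135.1 + K_a γ' × 5.9 = 259.7 psf.
P₁ (0–3.3 ft) = ½×135.1×3.3 = 222.9. P₂ (3.3–9.2 ft) = ½(135.1+259.7)×5.9 = 1165.
P_w = ½ γ_w h₂² = 0.5×62.4×5.9² = 1086. Total = 222.9+1165+1086 = 2474 lb/ft.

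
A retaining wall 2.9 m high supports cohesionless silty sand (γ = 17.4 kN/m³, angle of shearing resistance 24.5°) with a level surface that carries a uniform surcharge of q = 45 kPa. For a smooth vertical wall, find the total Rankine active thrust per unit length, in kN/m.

84.3 kN/m

K_a = tan²(45° − φ/2) = 0.4137.
Soil triangle: ½ K_a γ H² = 0.5×0.4137×17.4×2.9² = 30.27 kN/m.
Surcharge rectangle: K_a q H = 0.4137×45×2.9 = 53.99 kN/m.
Total = 30.27 + 53.99 = 84.26 kN/m.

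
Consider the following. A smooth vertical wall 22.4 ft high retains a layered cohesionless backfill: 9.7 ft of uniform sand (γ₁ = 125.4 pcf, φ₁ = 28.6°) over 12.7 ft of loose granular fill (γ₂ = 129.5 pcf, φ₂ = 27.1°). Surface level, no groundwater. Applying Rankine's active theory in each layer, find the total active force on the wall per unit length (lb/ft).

11800 lb/ft

K_a1 = tan²(45°−28.6°/2) = 0.3525; K_a2 = tan²(45°−27.1°/2) = 0.3741.
Layer 1: σ at base = K_a1 γ₁ h₁ = 428.8 psf; P₁ = ½×428.8×9.7 = 2080.
Layer 2: σ_v at top = γ₁h₁ = 1216; σ_h top = K_a2×1216 = 455.0; σ_h base = K_a2×(1216+129.5×12.7) = 1070.
P₂ = ½(455.0+1070)×12.7 = 9685. Total P_a = 2080+9685 = 11760 lb/ft.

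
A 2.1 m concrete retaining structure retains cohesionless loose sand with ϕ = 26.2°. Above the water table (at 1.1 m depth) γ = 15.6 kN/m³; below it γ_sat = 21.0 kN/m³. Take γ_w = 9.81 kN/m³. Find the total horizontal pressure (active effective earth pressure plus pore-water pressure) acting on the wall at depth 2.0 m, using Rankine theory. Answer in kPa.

K_a = (1 − sin φ)/(1 + sin φ) = 0.3874.
γ' = 21.0 − 9.81 = 11.19 kN/m³.
Effective vertical stress at 2.0 m: σ'_v = 15.6×1.1 + 11.19×0.900 = 27.23 kPa.
σ'_h = K_a σ'_v = 0.3874 × 27.23 = 10.55 kPa; u = γ_w × 0.900 = 8.829 kPa.
Total σ_h = 10.55 + 8.829 = 19.38 kPa.

19.4 kPa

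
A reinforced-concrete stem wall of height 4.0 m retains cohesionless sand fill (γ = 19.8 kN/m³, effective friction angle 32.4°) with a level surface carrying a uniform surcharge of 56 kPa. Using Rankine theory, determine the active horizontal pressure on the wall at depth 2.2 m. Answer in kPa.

30.1 kPa

K_a = (1 − sin φ)/(1 + sin φ) = 0.3022.
σ_v = γz + q = 19.8 × 2.2 + 56 = 99.56 kPa.
σ_h = K_a σ_v = 0.3022 × 99.56 = 30.09 kPa.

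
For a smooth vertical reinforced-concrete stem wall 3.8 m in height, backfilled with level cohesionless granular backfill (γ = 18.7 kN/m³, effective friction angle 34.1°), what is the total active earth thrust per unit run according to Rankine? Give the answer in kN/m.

K_a = tan²(45° − φ/2) = 0.2815.
P_a = ½ K_a γ H² = 0.5 × 0.2815 × 18.7 × 3.8² = 38.01 kN/m.

38.0 kN/m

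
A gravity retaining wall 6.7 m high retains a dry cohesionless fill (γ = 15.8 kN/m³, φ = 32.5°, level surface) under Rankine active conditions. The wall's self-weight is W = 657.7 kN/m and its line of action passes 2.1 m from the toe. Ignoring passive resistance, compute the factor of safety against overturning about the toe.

K_a = tan²(45° − 32.5°/2) = 0.3010.
P_a = ½K_aγH² = 0.5×0.3010×15.8×6.7² = 106.7 kN/m, acting at H/3 = 2.233 m above the base.
Overturning moment M_o = P_a × H/3 = 106.7 × 2.233 = 238.4.
Resisting moment M_r = W × 2.1 = 657.7 × 2.1 = 1381.
FS_overturning = M_r/M_o = 1381/238.4 = 5.794.

5.79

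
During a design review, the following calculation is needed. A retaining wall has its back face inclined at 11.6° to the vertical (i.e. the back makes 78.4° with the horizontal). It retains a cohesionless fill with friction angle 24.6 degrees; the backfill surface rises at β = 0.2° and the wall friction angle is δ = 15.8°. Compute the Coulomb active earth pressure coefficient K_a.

K_a = sin²(α+φ) / [sin²α · sin(α−δ) · (1 + √{sin(φ+δ)sin(φ−β) / (sin(α−δ)sin(α+β))})²].
With α = 78.4°, φ = 24.6°, δ = 15.8°, β = 0.2°: K_a = 0.4611.

0.461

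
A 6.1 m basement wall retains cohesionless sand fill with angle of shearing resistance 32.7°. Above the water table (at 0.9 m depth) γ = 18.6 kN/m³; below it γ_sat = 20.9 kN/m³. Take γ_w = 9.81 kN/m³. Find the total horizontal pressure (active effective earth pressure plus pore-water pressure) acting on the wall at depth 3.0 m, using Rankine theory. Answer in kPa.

32.5 kPa

K_a = (1 − sin φ)/(1 + sin φ) = 0.2985.
γ' = 20.9 − 9.81 = 11.09 kN/m³.
Effective vertical stress at 3.0 m: σ'_v = 18.6×0.9 + 11.09×2.10 = 40.03 kPa.
σ'_h = K_a σ'_v = 0.2985 × 40.03 = 11.95 kPa; u = γ_w × 2.10 = 20.60 kPa.
Total σ_h = 11.95 + 20.60 = 32.55 kPa.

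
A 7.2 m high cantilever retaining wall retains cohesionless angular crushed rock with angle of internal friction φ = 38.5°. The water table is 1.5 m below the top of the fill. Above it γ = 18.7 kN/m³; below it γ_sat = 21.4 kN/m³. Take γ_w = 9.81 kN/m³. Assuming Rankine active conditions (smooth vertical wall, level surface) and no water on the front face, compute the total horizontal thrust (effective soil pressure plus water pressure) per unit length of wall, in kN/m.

245 kN/m

K_a = tan²(45° − φ/2) = 0.2327.
γ' = 21.4 − 9.81 = 11.59 kN/m³. Depth below WT = 5.7 m.
σ'_h at WT = K_a γ d_w = 6.526 kPa; at base = 6.526 + K_a γ' × 5.7 = 21.90 kPa.
P₁ (0–1.5 m) = ½×6.526×1.5 = 4.894. P₂ (1.5–7.2 m) = ½(6.526+21.90)×5.7 = 81.00.
P_w = ½ γ_w h₂² = 0.5×9.81×5.7² = 159.4. Total = 4.894+81.00+159.4 = 245.3 kN/m.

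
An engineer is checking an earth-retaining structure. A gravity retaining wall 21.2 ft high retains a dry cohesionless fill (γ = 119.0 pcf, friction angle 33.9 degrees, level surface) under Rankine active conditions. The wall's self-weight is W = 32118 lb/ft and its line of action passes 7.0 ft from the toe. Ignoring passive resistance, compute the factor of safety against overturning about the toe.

K_a = tan²(45° − 33.9°/2) = 0.2839.
P_a = ½K_aγH² = 0.5×0.2839×119.0×21.2² = 7592 lb/ft, acting at H/3 = 7.067 ft above the base.
Overturning moment M_o = P_a × H/3 = 7592 × 7.067 = 53650.
Resisting moment M_r = W × 7.0 = 32118 × 7.0 = 224800.
FS_overturning = M_r/M_o = 224800/53650 = 4.191.

4.19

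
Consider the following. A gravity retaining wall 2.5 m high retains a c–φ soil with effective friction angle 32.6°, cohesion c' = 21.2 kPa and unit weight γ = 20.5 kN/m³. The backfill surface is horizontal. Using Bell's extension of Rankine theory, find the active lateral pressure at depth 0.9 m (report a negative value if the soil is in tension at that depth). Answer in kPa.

K_a = (1 − sin φ)/(1 + sin φ) = 0.2997.
σ_a = K_a γ z − 2c√K_a = 0.2997×20.5×0.9 − 2×21.2×0.5475 = -17.68 kPa.

-17.7 kPa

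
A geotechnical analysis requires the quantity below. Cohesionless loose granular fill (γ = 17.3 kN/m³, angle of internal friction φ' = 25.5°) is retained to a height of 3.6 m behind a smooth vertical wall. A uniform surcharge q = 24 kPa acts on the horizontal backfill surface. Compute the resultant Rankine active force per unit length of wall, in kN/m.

K_a = tan²(45° − φ/2) = 0.3981.
Soil triangle: ½ K_a γ H² = 0.5×0.3981×17.3×3.6² = 44.63 kN/m.
Surcharge rectangle: K_a q H = 0.3981×24×3.6 = 34.40 kN/m.
Total = 44.63 + 34.40 = 79.02 kN/m.

79.0 kN/m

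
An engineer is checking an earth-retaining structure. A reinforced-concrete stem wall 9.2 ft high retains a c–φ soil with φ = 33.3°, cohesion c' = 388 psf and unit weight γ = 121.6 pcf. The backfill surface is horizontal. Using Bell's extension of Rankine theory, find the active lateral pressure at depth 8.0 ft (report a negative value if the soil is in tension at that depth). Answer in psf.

K_a = (1 − sin φ)/(1 + sin φ) = 0.2911.
σ_a = K_a γ z − 2c√K_a = 0.2911×121.6×8.0 − 2×388×0.5396 = -135.5 psf.

-135 psf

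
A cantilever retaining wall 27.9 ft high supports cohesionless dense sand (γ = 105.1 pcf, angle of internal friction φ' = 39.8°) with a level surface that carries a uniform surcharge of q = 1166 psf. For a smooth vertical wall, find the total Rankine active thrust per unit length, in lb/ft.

K_a = tan²(45° − φ/2) = 0.2194.
Soil triangle: ½ K_a γ H² = 0.5×0.2194×105.1×27.9² = 8976 lb/ft.
Surcharge rectangle: K_a q H = 0.2194×1166×27.9 = 7138 lb/ft.
Total = 8976 + 7138 = 16110 lb/ft.

16100 lb/ft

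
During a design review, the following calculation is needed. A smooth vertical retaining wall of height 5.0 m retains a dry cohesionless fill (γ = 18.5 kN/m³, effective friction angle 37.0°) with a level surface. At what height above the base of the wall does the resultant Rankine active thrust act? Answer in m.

1.67 m

K_a = 0.2486.
The pressure distribution is triangular, so the resultant acts at H/3 above the base = 5.0/3 = 1.667 m.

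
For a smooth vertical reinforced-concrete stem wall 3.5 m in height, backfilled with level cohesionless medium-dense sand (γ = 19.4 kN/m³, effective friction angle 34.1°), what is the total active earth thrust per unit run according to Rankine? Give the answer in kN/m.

K_a = tan²(45° − φ/2) = 0.2815.
P_a = ½ K_a γ H² = 0.5 × 0.2815 × 19.4 × 3.5² = 33.45 kN/m.

33.5 kN/m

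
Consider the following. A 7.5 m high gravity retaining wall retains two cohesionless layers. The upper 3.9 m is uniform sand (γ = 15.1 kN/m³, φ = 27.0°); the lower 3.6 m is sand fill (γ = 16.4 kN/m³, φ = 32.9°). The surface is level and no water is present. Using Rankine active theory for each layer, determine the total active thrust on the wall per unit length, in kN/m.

K_a1 = tan²(45°−27.0°/2) = 0.3755; K_a2 = tan²(45°−32.9°/2) = 0.2960.
Layer 1: σ at base = K_a1 γ₁ h₁ = 22.11 kPa; P₁ = ½×22.11×3.9 = 43.12.
Layer 2: σ_v at top = γ₁h₁ = 58.89; σ_h top = K_a2×58.89 = 17.43; σ_h base = K_a2×(58.89+16.4×3.6) = 34.91.
P₂ = ½(17.43+34.91)×3.6 = 94.22. Total P_a = 43.12+94.22 = 137.3 kN/m.

137 kN/m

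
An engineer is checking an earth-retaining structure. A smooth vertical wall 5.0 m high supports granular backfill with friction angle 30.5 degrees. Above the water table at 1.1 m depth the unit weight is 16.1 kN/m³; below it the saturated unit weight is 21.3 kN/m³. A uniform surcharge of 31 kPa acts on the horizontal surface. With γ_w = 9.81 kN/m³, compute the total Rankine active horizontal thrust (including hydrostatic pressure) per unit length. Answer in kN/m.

180 kN/m

K_a = tan²(45° − φ/2) = 0.3267.
γ' = 21.3 − 9.81 = 11.49 kN/m³. h₂ = H − d_w = 3.9 m.
σ'_h: at surface K_a·q = 10.13; at WT K_a(q+γd_w) = 15.91; at base K_a(q+γd_w+γ'h₂) = 30.55 kPa.
P₁ = ½(10.13+15.91)×1.1 = 14.32; P₂ = ½(15.91+30.55)×3.9 = 90.60; P_w = ½γ_w h₂² = 74.61.
Total = 14.32+90.60+74.61 = 179.5 kN/m.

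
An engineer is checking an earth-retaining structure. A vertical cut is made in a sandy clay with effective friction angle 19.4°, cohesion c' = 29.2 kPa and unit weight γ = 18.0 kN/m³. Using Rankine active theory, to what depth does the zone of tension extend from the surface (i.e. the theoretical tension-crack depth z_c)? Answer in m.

4.58 m

K_a = tan²(45° − 19.4°/2) = 0.5013; √K_a = 0.7080.
The active pressure is zero where K_a γ z = 2c√K_a, so z_c = 2c/(γ√K_a) = 2×29.2/(18.0×0.7080) = 4.582 m.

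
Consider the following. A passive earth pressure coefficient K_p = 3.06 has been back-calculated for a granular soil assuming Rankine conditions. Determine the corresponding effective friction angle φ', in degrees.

30.5°

K_p = (1+sin φ)/(1−sin φ) ⇒ sin φ = (K_p − 1)/(K_p + 1) = 0.5074.
φ = arcsin(0.5074) = 30.49°.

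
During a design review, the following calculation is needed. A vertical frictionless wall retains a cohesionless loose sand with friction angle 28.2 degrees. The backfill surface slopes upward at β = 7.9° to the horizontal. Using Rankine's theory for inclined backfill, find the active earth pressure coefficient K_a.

K_a = cos β · (cos β − √(cos²β − cos²φ)) / (cos β + √(cos²β − cos²φ)).
cos β = 0.9905, cos φ = 0.8813, √(cos²β − cos²φ) = 0.4521.
K_a = 0.9905 × (0.9905 − 0.4521)/(0.9905 + 0.4521) = 0.3697.

0.370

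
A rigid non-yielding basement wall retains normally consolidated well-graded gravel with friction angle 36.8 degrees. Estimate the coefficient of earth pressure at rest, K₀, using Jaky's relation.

K₀ = 1 − sin φ' = 1 − sin 36.8° = 0.4010.

0.401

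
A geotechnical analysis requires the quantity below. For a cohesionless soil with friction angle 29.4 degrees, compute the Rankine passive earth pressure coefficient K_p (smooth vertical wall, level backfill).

2.93

K_p = (1 + sin φ)/(1 − sin φ) = tan²(45° + 29.4°/2) = 2.929.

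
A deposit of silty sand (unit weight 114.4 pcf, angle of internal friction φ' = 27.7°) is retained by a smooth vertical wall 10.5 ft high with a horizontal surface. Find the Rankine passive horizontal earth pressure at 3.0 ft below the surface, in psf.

939 psf

K_p = (1 + sin φ)/(1 − sin φ) = 2.737.
σ_h = K_p γ z = 2.737 × 114.4 × 3.0 = 939.4 psf.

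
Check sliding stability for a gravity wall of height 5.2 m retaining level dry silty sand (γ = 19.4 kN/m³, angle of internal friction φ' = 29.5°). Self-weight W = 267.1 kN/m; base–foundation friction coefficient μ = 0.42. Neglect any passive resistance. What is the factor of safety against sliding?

K_a = tan²(45° − 29.5°/2) = 0.3401.
P_a = ½K_aγH² = 0.5×0.3401×19.4×5.2² = 89.20 kN/m, acting at H/3 = 1.733 m above the base.
FS_sliding = μW / P_a = 0.42×267.1 / 89.20 = 1.258.

1.26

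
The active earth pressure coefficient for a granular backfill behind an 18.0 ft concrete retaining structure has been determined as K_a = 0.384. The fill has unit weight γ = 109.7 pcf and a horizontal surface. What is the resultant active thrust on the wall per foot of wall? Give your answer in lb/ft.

6820 lb/ft

P = ½ K_a γ H² = 0.5 × 0.384 × 109.7 × 18.0² = 6824 lb/ft.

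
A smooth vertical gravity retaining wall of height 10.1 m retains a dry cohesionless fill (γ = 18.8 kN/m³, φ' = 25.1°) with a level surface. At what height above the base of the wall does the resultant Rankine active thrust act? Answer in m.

K_a = 0.4043.
The pressure distribution is triangular, so the resultant acts at H/3 above the base = 10.1/3 = 3.367 m.

3.37 m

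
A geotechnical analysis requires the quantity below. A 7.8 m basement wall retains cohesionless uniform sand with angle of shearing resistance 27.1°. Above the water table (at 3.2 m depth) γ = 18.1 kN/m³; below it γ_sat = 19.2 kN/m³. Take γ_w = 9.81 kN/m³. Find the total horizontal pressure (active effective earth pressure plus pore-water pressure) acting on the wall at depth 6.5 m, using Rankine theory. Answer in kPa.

65.6 kPa

K_a = (1 − sin φ)/(1 + sin φ) = 0.3741.
γ' = 19.2 − 9.81 = 9.390 kN/m³.
Effective vertical stress at 6.5 m: σ'_v = 18.1×3.2 + 9.390×3.30 = 88.91 kPa.
σ'_h = K_a σ'_v = 0.3741 × 88.91 = 33.26 kPa; u = γ_w × 3.30 = 32.37 kPa.
Total σ_h = 33.26 + 32.37 = 65.63 kPa.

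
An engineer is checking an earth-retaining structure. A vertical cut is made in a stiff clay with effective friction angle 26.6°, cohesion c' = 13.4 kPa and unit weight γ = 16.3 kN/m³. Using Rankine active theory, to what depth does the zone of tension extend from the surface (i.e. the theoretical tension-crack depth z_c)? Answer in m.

2.66 m

K_a = tan²(45° − 26.6°/2) = 0.3814; √K_a = 0.6176.
The active pressure is zero where K_a γ z = 2c√K_a, so z_c = 2c/(γ√K_a) = 2×13.4/(16.3×0.6176) = 2.662 m.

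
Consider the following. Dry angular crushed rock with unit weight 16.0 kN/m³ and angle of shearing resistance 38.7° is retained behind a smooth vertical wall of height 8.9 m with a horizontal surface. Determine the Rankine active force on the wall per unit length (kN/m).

K_a = tan²(45° − φ/2) = 0.2306.
P_a = ½ K_a γ H² = 0.5 × 0.2306 × 16.0 × 8.9² = 146.1 kN/m.

146 kN/m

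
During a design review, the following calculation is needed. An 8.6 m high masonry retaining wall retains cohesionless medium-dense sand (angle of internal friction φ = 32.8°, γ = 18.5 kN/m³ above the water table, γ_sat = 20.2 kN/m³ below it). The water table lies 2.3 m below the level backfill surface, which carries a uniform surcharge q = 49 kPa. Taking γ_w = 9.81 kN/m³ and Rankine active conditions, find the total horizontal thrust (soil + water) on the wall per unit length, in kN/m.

475 kN/m

K_a = tan²(45° − φ/2) = 0.2973.
γ' = 20.2 − 9.81 = 10.39 kN/m³. h₂ = H − d_w = 6.3 m.
σ'_h: at surface K_a·q = 14.57; at WT K_a(q+γd_w) = 27.21; at base K_a(q+γd_w+γ'h₂) = 46.67 kPa.
P₁ = ½(14.57+27.21)×2.3 = 48.05; P₂ = ½(27.21+46.67)×6.3 = 232.7; P_w = ½γ_w h₂² = 194.7.
Total = 48.05+232.7+194.7 = 475.5 kN/m.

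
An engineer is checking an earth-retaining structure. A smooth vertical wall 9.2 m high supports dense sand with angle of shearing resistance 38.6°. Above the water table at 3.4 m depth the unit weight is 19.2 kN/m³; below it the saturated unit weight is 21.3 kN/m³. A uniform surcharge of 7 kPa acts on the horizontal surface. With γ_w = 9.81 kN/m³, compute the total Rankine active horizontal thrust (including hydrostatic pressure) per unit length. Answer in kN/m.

338 kN/m

K_a = tan²(45° − φ/2) = 0.2316.
γ' = 21.3 − 9.81 = 11.49 kN/m³. h₂ = H − d_w = 5.8 m.
σ'_h: at surface K_a·q = 1.621; at WT K_a(q+γd_w) = 16.74; at base K_a(q+γd_w+γ'h₂) = 32.18 kPa.
P₁ = ½(1.621+16.74)×3.4 = 31.22; P₂ = ½(16.74+32.18)×5.8 = 141.9; P_w = ½γ_w h₂² = 165.0.
Total = 31.22+141.9+165.0 = 338.1 kN/m.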